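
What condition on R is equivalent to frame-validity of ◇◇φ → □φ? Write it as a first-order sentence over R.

∀x ∀y ∀z ((xR²y ∧ xRz) → ∃w (y = w ∧ z = w))

This is a Sahlqvist (Geach-type) schema ◇^2□^0φ → □^1◇^0φ.
Minimal-valuation argument: fix x; take any y with xR^2y and any z with xR^1z. Set V(φ) to the set of worlds R-reachable from y in exactly 0 steps. Then □^0φ holds at y, so the antecedent holds at x; validity forces ◇^0φ at z, giving a w with zR^0w and yR^0w.
First-order correspondent: ∀x ∀y ∀z ((xR²y ∧ xRz) → ∃w (y = w ∧ z = w)).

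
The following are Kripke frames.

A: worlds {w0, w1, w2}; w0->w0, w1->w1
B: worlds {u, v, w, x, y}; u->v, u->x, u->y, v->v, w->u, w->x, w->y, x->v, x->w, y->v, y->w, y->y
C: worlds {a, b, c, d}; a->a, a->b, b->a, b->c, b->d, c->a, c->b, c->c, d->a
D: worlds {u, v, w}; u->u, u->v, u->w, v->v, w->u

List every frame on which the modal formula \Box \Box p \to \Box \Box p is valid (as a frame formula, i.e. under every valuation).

A, B, C, D

This is the axiom for a generalized confluence (Geach) condition; its first-order frame correspondent is \forall x \forall z (x R^2 z \to \exists w (x R^2 w \wedge z = w)).
A: ✓.
B: ✓.
C: ✓.
D: ✓.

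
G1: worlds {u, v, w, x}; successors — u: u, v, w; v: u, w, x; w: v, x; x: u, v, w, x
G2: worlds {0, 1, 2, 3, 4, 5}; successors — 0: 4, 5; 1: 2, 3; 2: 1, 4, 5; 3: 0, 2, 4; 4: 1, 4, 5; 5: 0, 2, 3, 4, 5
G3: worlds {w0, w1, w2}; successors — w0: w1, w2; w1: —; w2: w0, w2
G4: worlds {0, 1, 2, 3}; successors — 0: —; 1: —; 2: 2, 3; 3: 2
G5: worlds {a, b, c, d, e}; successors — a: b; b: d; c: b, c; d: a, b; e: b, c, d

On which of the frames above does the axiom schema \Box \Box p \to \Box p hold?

G1, G4

Frame correspondent (Sahlqvist): \forall x \forall y (Rxy \to \exists z (Rxz \wedge Rzy)) — i.e. density.
G1: ✓.
G2: fails — R32 but no z with R3z and Rz2.
G3: fails — Rw0w1 but no z with Rw0z and Rzw1.
G4: ✓.
G5: fails — Rab but no z with Raz and Rzb.
Valid on: G1, G4.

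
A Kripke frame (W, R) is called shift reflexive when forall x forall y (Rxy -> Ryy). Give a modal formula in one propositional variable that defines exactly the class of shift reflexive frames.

The condition is shift-reflexivity. The T□ schema □(□s → s) defines it.

□(□s → s)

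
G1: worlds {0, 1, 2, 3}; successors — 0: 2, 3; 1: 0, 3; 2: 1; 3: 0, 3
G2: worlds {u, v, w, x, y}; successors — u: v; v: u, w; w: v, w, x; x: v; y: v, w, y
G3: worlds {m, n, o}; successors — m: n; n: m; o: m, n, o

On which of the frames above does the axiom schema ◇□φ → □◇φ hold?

none

Frame correspondent (Sahlqvist): ∀x ∀y ∀z (Rxy ∧ Rxz → ∃w (Ryw ∧ Rzw)) — i.e. convergence.
G1: fails — R02 and R03 but 2 and 3 have no common successor.
G2: fails — Rwx and Rwv but x and v have no common successor.
G3: fails — Rom and Ron but m and n have no common successor.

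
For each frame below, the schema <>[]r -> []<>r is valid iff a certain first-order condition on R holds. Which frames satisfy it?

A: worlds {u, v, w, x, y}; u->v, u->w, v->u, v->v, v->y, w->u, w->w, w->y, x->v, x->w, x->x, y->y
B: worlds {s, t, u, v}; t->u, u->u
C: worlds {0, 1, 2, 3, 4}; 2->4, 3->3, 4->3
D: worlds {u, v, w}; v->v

B, C, D

This is the axiom for convergence; its first-order frame correspondent is forall x forall y forall z (Rxy & Rxz -> exists w (Ryw & Rzw)).
A: fails — Rvu and Rvy but u and y have no common successor.
B: holds.
C: holds.
D: holds.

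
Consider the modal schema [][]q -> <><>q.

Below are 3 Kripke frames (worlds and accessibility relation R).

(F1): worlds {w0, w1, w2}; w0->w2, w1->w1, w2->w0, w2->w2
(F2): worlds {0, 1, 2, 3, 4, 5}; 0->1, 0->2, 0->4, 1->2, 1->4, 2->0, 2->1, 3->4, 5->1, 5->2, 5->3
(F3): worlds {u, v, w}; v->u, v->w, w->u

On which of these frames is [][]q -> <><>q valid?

(F1)

This is the axiom for a generalized confluence (Geach) condition; its first-order frame correspondent is forall x exists w (x R^2 w & x R^2 w).
(F1): condition met.
(F2): fails — at 3 but no w with 3R²w and 3R²w.
(F3): fails — at u but no t with uR²t and uR²t.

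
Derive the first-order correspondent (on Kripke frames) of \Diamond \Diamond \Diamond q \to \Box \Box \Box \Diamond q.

This is a Sahlqvist (Geach-type) schema ◇^3□^0q → □^3◇^1q.
First-order correspondent: \forall x \forall y \forall z ((x R^3 y \wedge x R^3 z) \to \exists w (y = w \wedge zRw)).

\forall x \forall y \forall z ((x R^3 y \wedge x R^3 z) \to \exists w (y = w \wedge zRw))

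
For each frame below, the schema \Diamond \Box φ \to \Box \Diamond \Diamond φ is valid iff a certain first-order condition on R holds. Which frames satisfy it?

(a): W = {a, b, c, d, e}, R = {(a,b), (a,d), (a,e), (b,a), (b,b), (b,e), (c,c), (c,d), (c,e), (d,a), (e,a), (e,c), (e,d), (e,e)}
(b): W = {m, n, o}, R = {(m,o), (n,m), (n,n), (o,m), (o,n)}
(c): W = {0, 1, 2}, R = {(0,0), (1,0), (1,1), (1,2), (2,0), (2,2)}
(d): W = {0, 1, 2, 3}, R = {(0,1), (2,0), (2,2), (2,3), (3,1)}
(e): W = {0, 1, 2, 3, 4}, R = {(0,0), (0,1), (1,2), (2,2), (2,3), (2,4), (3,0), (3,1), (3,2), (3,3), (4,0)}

This is the axiom for a generalized confluence (Geach) condition; its first-order frame correspondent is \forall x \forall y \forall z ((xRy \wedge xRz) \to \exists w (yRw \wedge z R^2 w)).
(a): fails — aRd, aRd but no w with dRw and dR²w.
(b): fails — nRm, nRm but no w with mRw and mR²w.
(c): ✓.
(d): fails — 0R1, 0R1 but no w with 1Rw and 1R²w.
(e): fails — 0R0, 0R1 but no w with 0Rw and 1R²w.
Valid on: (c).

(c)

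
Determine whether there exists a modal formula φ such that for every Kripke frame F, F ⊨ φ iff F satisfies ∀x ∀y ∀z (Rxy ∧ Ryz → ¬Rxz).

Not definable by any modal formula

Any modally definable frame class is closed under surjective bounded morphisms.
The 3-cycle (worlds a,b,c with a→b→c→a) is intransitive. Mapping every world to a single reflexive point • is a surjective bounded morphism; the reflexive point is not intransitive (R••∧R•• but R••).
So the class is not modally definable.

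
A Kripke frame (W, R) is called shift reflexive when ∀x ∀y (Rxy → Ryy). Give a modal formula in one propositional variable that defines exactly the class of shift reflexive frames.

This is shift-reflexivity; the standard corresponding axiom is T□: □(□r → r).
Suppose □(□r→r) is valid. Take Rxy and set V(r)={w : Ryw}. Then at y, □r holds; since □(□r→r) at x, □r→r at y, so r at y, i.e. Ryy.

□(□r → r)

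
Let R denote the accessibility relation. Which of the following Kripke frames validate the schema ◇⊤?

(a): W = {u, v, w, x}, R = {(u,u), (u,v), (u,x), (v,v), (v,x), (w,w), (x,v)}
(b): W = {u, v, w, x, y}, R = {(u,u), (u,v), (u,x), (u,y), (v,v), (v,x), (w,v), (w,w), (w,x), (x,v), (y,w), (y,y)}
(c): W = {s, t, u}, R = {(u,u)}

The schema corresponds to seriality: ∀x ∃y Rxy.
(a): holds.
(b): holds.
(c): fails — world s has no successor.

(a), (b)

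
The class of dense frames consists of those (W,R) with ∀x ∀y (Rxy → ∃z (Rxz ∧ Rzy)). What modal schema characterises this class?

The condition is density. The C4 schema □□p → □p defines it.

□□p → □p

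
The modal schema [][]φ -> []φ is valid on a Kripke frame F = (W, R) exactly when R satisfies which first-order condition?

Density

Suppose □□φ→□φ is valid. Take Rxy and set V(φ)={w : xR²w}. Then □□φ at x, so □φ at x, so φ at y, i.e. ∃z(Rxz∧Rzy).
Conversely, on a frame with density the schema holds at every world under every valuation.
So the correspondent is density.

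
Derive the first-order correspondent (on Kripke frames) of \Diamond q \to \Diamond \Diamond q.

\forall x \forall y (xRy \to \exists w (y = w \wedge x R^2 w))

This is a Sahlqvist (Geach-type) schema ◇^1□^0q → □^0◇^2q.
Minimal-valuation argument: fix x; take any y with xR^1y and any z with xR^0z. Set V(q) to the set of worlds R-reachable from y in exactly 0 steps. Then □^0q holds at y, so the antecedent holds at x; validity forces ◇^2q at z, giving a w with zR^2w and yR^0w.
First-order correspondent: \forall x \forall y (xRy \to \exists w (y = w \wedge x R^2 w)).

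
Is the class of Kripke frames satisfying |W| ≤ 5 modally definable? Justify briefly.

If a class were modally definable it would be closed under disjoint unions (Goldblatt–Thomason).
Any modal formula valid on each of 6 disjoint one-world frames is valid on their disjoint union (validity is preserved under disjoint unions). Each one-world frame has |W|=1≤5, but the union has |W|=6.
So the class is not modally definable.

Not modally definable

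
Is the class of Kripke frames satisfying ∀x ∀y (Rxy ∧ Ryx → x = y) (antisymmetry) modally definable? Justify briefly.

No — not modally definable

If a class were modally definable it would be closed under surjective bounded morphisms (Goldblatt–Thomason).
The 8-cycle (worlds w0,w1,w2,w3,w4,w5,w6,w7 with w0→w1→w2→w3→w4→w5→w6→w7→w0) is antisymmetric. Sending even-indexed worlds to • and odd-indexed worlds to ∘ is a surjective bounded morphism onto the two-world frame with •↔∘, which is not antisymmetric.
So no modal formula (or set of formulas) defines exactly the antisymmetric frames.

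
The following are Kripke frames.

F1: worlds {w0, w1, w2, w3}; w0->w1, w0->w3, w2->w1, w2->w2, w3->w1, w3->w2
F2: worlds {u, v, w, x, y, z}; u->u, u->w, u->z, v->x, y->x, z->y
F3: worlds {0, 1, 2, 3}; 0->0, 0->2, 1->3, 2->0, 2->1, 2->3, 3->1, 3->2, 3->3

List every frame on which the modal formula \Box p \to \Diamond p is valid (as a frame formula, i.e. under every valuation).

This is the axiom for seriality; its first-order frame correspondent is \forall x \exists y Rxy.
F1: fails — world w1 has no successor.
F2: fails — world w has no successor.
F3: condition met.
Valid on: F3.

F3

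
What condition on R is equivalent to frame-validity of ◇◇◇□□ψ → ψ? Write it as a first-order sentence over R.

This is a Sahlqvist (Geach-type) schema ◇^3□^2ψ → □^0◇^0ψ.
First-order correspondent: ∀x ∀y (xR³y → ∃w (yR²w ∧ x = w)).

∀x ∀y (xR³y → ∃w (yR²w ∧ x = w))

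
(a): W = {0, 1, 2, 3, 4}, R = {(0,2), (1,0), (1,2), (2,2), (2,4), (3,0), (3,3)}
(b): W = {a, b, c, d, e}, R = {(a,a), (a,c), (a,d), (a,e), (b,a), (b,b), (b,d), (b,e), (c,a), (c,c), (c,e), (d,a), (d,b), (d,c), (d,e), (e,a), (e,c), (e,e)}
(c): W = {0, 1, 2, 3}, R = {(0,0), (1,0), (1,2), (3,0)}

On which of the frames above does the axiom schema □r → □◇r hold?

(b)

Frame correspondent (Sahlqvist): ∀x ∀z (xRz → ∃w (xRw ∧ zRw)) — i.e. a generalized confluence (Geach) condition.
(a): fails — 2R4 but no w with 2Rw and 4Rw.
(b): holds.
(c): fails — 1R2 but no w with 1Rw and 2Rw.
Valid on: (b).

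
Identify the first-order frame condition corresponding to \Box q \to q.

reflexivity

This schema is the T axiom.
Its frame correspondent is reflexivity — \forall x Rxx.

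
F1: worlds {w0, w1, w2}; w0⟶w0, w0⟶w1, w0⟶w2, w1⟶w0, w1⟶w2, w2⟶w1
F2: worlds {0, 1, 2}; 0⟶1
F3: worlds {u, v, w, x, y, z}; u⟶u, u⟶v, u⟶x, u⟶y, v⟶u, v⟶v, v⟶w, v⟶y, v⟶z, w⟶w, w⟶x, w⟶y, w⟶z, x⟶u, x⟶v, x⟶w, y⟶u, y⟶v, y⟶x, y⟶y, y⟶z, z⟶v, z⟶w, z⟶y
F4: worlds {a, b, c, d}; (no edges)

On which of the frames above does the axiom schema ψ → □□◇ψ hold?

Frame correspondent (Sahlqvist): ∀x ∀z (xR²z → ∃w (x = w ∧ zRw)) — i.e. a generalized confluence (Geach) condition.
F1: fails — w0R²w2 but no w with w0=w and w2Rw.
F2: condition met.
F3: fails — uR²w but no t with u=t and wRt.
F4: condition met.

F2, F4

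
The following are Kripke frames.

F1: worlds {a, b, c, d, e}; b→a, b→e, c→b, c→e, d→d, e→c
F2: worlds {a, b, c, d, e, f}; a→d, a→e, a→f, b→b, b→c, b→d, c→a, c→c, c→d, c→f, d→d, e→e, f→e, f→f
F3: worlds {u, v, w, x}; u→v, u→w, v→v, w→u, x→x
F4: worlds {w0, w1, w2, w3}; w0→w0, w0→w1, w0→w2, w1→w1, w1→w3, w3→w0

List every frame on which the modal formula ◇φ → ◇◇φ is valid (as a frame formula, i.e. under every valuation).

This is the axiom for a generalized confluence (Geach) condition; its first-order frame correspondent is ∀x ∀y (xRy → ∃w (y = w ∧ xR²w)).
F1: fails — bRa but no w with a=w and bR²w.
F2: satisfies the condition.
F3: fails — uRw but no t with w=t and uR²t.
F4: satisfies the condition.

F2, F4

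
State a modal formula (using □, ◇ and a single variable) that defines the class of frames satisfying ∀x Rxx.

□s → s

This is reflexivity; the standard corresponding axiom is T: □s → s.
Suppose □s→s is valid. At any x set V(s)={w : Rxw}. Then □s holds at x, so s holds at x, i.e. Rxx.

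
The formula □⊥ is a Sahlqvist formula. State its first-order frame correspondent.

emptiness of R

□⊥ is valid iff no world has any successor (otherwise □⊥ fails at any world with one).
Conversely, any frame satisfying ∀x ∀y ¬Rxy validates the schema.
Frame condition: ∀x ∀y ¬Rxy.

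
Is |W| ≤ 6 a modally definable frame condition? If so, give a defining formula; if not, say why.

Modal frame validity is preserved under disjoint unions.
Any modal formula valid on each of 7 disjoint one-world frames is valid on their disjoint union (validity is preserved under disjoint unions). Each one-world frame has |W|=1≤6, but the union has |W|=7.
Hence having at most 6 worlds is not modally definable.

Not definable by any modal formula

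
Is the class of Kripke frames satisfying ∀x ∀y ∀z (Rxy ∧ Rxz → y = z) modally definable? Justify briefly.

Definable; ◇q → □q defines it

Yes: it is partial functionality, defined by the CD schema ◇q → □q.
Suppose ◇q→□q is valid. Take Rxy, Rxz and set V(q)={y}. Then ◇q at x, so □q at x, so q at z, i.e. z=y.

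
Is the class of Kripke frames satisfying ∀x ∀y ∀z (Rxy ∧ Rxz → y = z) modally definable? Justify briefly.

Yes: it is partial functionality, defined by the CD schema ◇q → □q.
Suppose ◇q→□q is valid. Take Rxy, Rxz and set V(q)={y}. Then ◇q at x, so □q at x, so q at z, i.e. z=y.

Definable; ◇q → □q defines it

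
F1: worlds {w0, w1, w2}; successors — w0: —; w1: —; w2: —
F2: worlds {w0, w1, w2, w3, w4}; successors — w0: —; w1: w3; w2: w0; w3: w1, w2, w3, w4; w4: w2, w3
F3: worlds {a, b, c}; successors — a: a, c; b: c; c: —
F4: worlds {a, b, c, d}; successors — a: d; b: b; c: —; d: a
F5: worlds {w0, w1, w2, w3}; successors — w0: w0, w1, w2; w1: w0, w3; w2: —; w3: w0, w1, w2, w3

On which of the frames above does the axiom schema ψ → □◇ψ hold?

The schema corresponds to symmetry: ∀x ∀y (Rxy → Ryx).
F1: holds.
F2: fails — Rw3w2 but not Rw2w3.
F3: fails — Rac but not Rca.
F4: holds.
F5: fails — Rw3w0 but not Rw0w3.

F1, F4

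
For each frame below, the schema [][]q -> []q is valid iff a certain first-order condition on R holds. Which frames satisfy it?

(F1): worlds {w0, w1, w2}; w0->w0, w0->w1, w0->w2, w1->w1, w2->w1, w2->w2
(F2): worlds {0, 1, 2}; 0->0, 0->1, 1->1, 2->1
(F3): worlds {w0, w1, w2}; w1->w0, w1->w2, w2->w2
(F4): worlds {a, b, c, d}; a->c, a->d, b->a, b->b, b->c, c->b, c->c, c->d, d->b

(F1), (F2), (F4)

The schema corresponds to density: forall x forall y (Rxy -> exists z (Rxz & Rzy)).
(F1): holds.
(F2): holds.
(F3): fails — Rw1w0 but no z with Rw1z and Rzw0.
(F4): holds.
Valid on: (F1), (F2), (F4).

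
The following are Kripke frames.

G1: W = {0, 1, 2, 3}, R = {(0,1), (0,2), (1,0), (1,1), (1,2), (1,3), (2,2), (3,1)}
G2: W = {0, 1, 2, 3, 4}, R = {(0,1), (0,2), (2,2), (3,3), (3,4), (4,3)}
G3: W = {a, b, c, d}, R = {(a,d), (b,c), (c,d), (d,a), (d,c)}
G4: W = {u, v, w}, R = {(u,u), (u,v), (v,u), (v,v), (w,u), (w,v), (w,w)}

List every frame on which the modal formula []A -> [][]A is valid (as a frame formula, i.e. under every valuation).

The schema corresponds to transitivity: forall x forall y forall z (Rxy & Ryz -> Rxz).
G1: fails — R01 and R10 but not R00.
G2: fails — R43 and R34 but not R44.
G3: fails — Rbc and Rcd but not Rbd.
G4: satisfies the condition.

G4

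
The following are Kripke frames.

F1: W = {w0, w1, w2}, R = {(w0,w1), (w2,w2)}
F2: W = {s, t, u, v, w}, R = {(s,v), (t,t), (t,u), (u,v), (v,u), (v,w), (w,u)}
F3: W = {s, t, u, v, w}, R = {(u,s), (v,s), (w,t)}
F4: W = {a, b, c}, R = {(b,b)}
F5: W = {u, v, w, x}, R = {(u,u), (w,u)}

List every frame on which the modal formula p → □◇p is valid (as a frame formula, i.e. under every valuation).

F4

The schema corresponds to symmetry: ∀x ∀y (Rxy → Ryx).
F1: fails — Rw0w1 but not Rw1w0.
F2: fails — Rwu but not Ruw.
F3: fails — Rus but not Rsu.
F4: ✓.
F5: fails — Rwu but not Ruw.
Valid on: F4.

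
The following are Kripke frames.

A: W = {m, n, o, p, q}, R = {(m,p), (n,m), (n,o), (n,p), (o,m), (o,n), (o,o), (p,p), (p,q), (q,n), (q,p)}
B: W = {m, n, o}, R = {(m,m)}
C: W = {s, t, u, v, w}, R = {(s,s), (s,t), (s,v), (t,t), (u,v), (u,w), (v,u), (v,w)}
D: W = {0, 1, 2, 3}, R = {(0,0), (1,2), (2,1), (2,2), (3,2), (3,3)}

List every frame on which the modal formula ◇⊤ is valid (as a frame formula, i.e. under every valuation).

This is the axiom for seriality; its first-order frame correspondent is ∀x ∃y Rxy.
A: satisfies the condition.
B: fails — world n has no successor.
C: fails — world w has no successor.
D: satisfies the condition.

A, D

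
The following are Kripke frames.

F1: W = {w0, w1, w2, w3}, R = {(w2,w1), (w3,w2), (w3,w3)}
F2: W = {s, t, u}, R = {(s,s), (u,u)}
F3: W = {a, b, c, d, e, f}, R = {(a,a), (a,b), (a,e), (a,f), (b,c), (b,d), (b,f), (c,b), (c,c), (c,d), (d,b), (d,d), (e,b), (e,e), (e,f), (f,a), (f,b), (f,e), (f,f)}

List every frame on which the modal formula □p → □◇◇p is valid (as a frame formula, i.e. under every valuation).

This is the axiom for a generalized confluence (Geach) condition; its first-order frame correspondent is ∀x ∀z (xRz → ∃w (xRw ∧ zR²w)).
F1: fails — w2Rw1 but no w with w2Rw and w1R²w.
F2: holds.
F3: holds.

F2, F3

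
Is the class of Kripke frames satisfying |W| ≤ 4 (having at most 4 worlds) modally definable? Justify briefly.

Modal frame validity is preserved under disjoint unions.
Any modal formula valid on each of 5 disjoint one-world frames is valid on their disjoint union (validity is preserved under disjoint unions). Each one-world frame has |W|=1≤4, but the union has |W|=5.
So the class is not modally definable.

Not modally definable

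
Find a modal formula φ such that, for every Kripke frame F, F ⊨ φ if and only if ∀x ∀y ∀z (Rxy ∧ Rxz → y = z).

◇ψ → □ψ

This is partial functionality; the standard corresponding axiom is CD: ◇ψ → □ψ.
Suppose ◇ψ→□ψ is valid. Take Rxy, Rxz and set V(ψ)={y}. Then ◇ψ at x, so □ψ at x, so ψ at z, i.e. z=y.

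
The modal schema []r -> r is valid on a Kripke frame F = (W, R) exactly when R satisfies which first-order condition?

Suppose □r→r is valid. At any x set V(r)={w : Rxw}. Then □r holds at x, so r holds at x, i.e. Rxx.
Conversely, any frame satisfying forall x Rxx validates the schema.
So the correspondent is reflexivity.

reflexivity: forall x Rxx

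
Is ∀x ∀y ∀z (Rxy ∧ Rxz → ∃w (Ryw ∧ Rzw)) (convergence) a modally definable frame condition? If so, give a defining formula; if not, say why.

The condition is convergence. A defining modal formula is ◇□q → □◇q.
Suppose ◇□q→□◇q is valid. Take Rxy, Rxz and set V(q)={w : Ryw}. Then □q at y so ◇□q at x, so □◇q at x, so ◇q at z, giving w with Rzw and Ryw.

Yes — defined by ◇□q → □◇q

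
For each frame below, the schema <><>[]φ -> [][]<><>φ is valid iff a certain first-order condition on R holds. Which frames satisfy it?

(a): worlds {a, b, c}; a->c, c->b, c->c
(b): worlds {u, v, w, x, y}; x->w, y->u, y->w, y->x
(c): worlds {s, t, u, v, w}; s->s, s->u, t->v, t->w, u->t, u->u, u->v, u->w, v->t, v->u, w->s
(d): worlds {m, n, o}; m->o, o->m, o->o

This is the axiom for a generalized confluence (Geach) condition; its first-order frame correspondent is forall x forall y forall z ((x R^2 y & x R^2 z) -> exists w (yRw & z R^2 w)).
(a): fails — aR²b, aR²b but no w with bRw and bR²w.
(b): fails — yR²w, yR²w but no t with wRt and wR²t.
(c): fails — sR²t, sR²t but no w* with tRw* and tR²w*.
(d): holds.
Valid on: (d).

(d)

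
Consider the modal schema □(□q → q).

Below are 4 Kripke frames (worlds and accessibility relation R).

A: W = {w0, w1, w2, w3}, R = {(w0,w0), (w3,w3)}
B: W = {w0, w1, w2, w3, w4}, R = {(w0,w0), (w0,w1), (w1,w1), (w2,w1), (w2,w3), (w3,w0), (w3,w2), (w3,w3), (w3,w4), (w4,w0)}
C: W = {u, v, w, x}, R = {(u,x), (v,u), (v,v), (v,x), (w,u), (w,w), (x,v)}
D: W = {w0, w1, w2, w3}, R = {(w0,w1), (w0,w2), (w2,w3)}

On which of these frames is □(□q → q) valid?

Frame correspondent (Sahlqvist): ∀x ∀y (Rxy → Ryy) — i.e. shift-reflexivity.
A: ✓.
B: fails — Rw3w2 but not Rw2w2.
C: fails — Rwu but not Ruu.
D: fails — Rw0w1 but not Rw1w1.
Valid on: A.

A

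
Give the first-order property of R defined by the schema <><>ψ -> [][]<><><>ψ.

This is a Sahlqvist (Geach-type) schema ◇^2□^0ψ → □^2◇^3ψ.
Minimal-valuation argument: fix x; take any y with xR^2y and any z with xR^2z. Set V(ψ) to the set of worlds R-reachable from y in exactly 0 steps. Then □^0ψ holds at y, so the antecedent holds at x; validity forces ◇^3ψ at z, giving a w with zR^3w and yR^0w.
First-order correspondent: forall x forall y forall z ((x R^2 y & x R^2 z) -> exists w (y = w & z R^3 w)).

forall x forall y forall z ((x R^2 y & x R^2 z) -> exists w (y = w & z R^3 w))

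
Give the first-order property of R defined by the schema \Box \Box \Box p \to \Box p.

\forall x \forall z (xRz \to \exists w (x R^3 w \wedge z = w))

This is a Sahlqvist (Geach-type) schema ◇^0□^3p → □^1◇^0p.
First-order correspondent: \forall x \forall z (xRz \to \exists w (x R^3 w \wedge z = w)).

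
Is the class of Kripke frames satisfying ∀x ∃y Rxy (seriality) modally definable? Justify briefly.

Definable; □p → ◇p defines it

This is a Sahlqvist condition; the D axiom □p → ◇p defines it.
Suppose □p→◇p is valid. At any x set V(p)=W. Then □p at x, so ◇p at x, so x has a successor.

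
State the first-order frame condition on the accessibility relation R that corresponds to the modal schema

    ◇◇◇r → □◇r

This is a Sahlqvist (Geach-type) schema ◇^3□^0r → □^1◇^1r.
Minimal-valuation argument: fix x; take any y with xR^3y and any z with xR^1z. Set V(r) to the set of worlds R-reachable from y in exactly 0 steps. Then □^0r holds at y, so the antecedent holds at x; validity forces ◇^1r at z, giving a w with zR^1w and yR^0w.
First-order correspondent: ∀x ∀y ∀z ((xR³y ∧ xRz) → ∃w (y = w ∧ zRw)).

∀x ∀y ∀z ((xR³y ∧ xRz) → ∃w (y = w ∧ zRw))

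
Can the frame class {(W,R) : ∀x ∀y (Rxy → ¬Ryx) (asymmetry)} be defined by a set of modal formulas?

Any modally definable frame class is closed under surjective bounded morphisms.
The 3-cycle (worlds w0,w1,w2 with w0→w1→w2→w0) is asymmetric. Mapping every world to a single reflexive point • is a surjective bounded morphism, and the reflexive point is not asymmetric (R•• but asymmetry requires ¬R••).
So no modal formula (or set of formulas) defines exactly the asymmetric frames.

Not definable by any modal formula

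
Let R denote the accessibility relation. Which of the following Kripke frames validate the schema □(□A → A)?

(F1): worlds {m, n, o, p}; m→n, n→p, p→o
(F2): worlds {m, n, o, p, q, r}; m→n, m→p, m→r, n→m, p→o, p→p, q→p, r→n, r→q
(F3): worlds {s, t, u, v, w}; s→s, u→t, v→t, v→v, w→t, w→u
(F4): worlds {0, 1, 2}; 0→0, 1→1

(F4)

The schema corresponds to shift-reflexivity: ∀x ∀y (Rxy → Ryy).
(F1): fails — Rnp but not Rpp.
(F2): fails — Rmr but not Rrr.
(F3): fails — Rwt but not Rtt.
(F4): condition met.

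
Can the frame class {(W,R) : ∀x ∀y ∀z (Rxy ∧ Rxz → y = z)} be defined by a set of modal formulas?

Yes: it is partial functionality, defined by the CD schema ◇q → □q.

Yes — defined by ◇q → □q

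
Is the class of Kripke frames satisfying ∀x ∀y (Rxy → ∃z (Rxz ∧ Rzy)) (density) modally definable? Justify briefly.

Yes, by □□r → □r

Yes: it is density, defined by the C4 schema □□r → □r.
Suppose □□r→□r is valid. Take Rxy and set V(r)={w : xR²w}. Then □□r at x, so □r at x, so r at y, i.e. ∃z(Rxz∧Rzy).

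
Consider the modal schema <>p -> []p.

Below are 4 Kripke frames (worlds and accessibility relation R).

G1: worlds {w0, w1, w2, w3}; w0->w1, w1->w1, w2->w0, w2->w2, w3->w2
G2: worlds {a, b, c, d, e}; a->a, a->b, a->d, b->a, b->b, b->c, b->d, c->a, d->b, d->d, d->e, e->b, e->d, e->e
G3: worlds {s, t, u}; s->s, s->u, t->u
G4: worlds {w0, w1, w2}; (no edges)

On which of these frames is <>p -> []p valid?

G4

Frame correspondent (Sahlqvist): forall x forall y forall z (Rxy & Rxz -> y = z) — i.e. partial functionality.
G1: fails — w2 sees both w0 and w2.
G2: fails — a sees both a and b.
G3: fails — s sees both s and u.
G4: condition met.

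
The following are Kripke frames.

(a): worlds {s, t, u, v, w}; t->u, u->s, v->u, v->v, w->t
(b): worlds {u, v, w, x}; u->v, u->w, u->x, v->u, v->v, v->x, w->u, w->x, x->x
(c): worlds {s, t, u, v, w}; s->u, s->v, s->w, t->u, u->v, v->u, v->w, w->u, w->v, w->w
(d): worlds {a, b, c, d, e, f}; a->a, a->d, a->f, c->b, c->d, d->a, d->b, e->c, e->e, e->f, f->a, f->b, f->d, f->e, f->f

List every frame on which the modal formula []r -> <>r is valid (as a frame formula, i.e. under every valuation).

Frame correspondent (Sahlqvist): forall x exists y Rxy — i.e. seriality.
(a): fails — world s has no successor.
(b): holds.
(c): holds.
(d): fails — world b has no successor.

(b), (c)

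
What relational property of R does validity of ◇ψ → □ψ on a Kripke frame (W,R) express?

partial functionality

Suppose ◇ψ→□ψ is valid. Take Rxy, Rxz and set V(ψ)={y}. Then ◇ψ at x, so □ψ at x, so ψ at z, i.e. z=y.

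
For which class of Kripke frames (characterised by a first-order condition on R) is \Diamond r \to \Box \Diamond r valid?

the Euclidean property: \forall x \forall y \forall z (Rxy \wedge Rxz \to Ryz)

Suppose ◇r→□◇r is valid. Take Rxy, Rxz and set V(r)={y}. Then ◇r at x, so □◇r at x, so ◇r at z, so some w with Rzw has r; w=y, i.e. Rzy. By symmetry of the argument, Ryz.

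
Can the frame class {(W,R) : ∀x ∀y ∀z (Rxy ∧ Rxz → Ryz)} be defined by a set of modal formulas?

This is a Sahlqvist condition; the 5 axiom ◇q → □◇q defines it.
Suppose ◇q→□◇q is valid. Take Rxy, Rxz and set V(q)={y}. Then ◇q at x, so □◇q at x, so ◇q at z, so some w with Rzw has q; w=y, i.e. Rzy. By symmetry of the argument, Ryz.

Definable; ◇q → □◇q defines it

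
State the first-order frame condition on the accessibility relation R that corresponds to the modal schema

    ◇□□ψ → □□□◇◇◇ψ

∀x ∀y ∀z ((xRy ∧ xR³z) → ∃w (yR²w ∧ zR³w))

This is a Sahlqvist (Geach-type) schema ◇^1□^2ψ → □^3◇^3ψ.
First-order correspondent: ∀x ∀y ∀z ((xRy ∧ xR³z) → ∃w (yR²w ∧ zR³w)).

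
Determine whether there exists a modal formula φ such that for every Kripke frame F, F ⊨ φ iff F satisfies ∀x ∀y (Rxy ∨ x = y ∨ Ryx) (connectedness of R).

No

Modal frame validity is preserved under disjoint unions.
Take 2 disjoint single-world reflexive frames: each is trivially connected, but their disjoint union has 2 worlds with no edge between distinct components, so it is not connected.
Hence connectedness of R is not modally definable.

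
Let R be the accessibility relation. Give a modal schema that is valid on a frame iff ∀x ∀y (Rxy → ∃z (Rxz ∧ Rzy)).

A defining formula is □□r → □r (the C4 axiom).

□□r → □r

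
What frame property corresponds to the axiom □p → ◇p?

seriality: ∀x ∃y Rxy

This is the D axiom.
It corresponds to seriality: ∀x ∃y Rxy.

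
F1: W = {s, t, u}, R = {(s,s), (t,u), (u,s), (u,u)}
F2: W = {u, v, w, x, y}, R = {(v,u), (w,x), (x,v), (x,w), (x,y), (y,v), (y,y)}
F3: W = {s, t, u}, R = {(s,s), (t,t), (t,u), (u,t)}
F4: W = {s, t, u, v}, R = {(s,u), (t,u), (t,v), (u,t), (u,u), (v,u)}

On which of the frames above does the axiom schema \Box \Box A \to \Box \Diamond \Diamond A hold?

F1, F3, F4

Frame correspondent (Sahlqvist): \forall x \forall z (xRz \to \exists w (x R^2 w \wedge z R^2 w)) — i.e. a generalized confluence (Geach) condition.
F1: satisfies the condition.
F2: fails — vRu but no t with vR²t and uR²t.
F3: satisfies the condition.
F4: satisfies the condition.
Valid on: F1, F3, F4.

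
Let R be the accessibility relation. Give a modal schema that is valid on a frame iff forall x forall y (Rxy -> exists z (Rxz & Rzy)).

□□p → □p

A defining formula is □□p → □p (the C4 axiom).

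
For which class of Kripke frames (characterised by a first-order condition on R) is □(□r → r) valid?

Suppose □(□r→r) is valid. Take Rxy and set V(r)={w : Ryw}. Then at y, □r holds; since □(□r→r) at x, □r→r at y, so r at y, i.e. Ryy.

Shift-reflexivity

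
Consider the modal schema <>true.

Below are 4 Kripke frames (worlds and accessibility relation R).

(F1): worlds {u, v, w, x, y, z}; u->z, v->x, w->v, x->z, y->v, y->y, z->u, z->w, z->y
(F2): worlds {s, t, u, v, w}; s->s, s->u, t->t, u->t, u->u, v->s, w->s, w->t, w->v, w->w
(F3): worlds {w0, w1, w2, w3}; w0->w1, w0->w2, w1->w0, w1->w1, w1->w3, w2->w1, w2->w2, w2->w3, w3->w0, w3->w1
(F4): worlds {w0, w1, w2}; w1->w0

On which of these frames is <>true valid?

(F1), (F2), (F3)

This is the axiom for seriality; its first-order frame correspondent is forall x exists y Rxy.
(F1): satisfies the condition.
(F2): satisfies the condition.
(F3): satisfies the condition.
(F4): fails — world w0 has no successor.
Valid on: (F1), (F2), (F3).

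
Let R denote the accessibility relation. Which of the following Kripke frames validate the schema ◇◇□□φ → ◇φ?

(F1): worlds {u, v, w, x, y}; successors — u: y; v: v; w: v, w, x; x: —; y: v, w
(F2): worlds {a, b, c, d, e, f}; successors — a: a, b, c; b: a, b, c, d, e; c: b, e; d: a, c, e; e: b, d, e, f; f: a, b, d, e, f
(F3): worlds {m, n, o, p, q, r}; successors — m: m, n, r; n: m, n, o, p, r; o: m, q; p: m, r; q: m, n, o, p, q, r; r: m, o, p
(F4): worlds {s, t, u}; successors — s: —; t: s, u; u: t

(F2), (F3)

The schema corresponds to a generalized confluence (Geach) condition: ∀x ∀y (xR²y → ∃w (yR²w ∧ xRw)).
(F1): fails — uR²v but no t with vR²t and uRt.
(F2): satisfies the condition.
(F3): satisfies the condition.
(F4): fails — tR²t but no w with tR²w and tRw.
Valid on: (F2), (F3).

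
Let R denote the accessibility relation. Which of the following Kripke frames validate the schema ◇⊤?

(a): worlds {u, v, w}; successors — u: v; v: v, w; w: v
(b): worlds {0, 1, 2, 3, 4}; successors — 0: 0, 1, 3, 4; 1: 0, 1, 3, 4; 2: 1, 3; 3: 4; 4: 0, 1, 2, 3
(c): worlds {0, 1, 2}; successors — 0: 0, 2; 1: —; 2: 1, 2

Frame correspondent (Sahlqvist): ∀x ∃y Rxy — i.e. seriality.
(a): condition met.
(b): condition met.
(c): fails — world 1 has no successor.
Valid on: (a), (b).

(a), (b)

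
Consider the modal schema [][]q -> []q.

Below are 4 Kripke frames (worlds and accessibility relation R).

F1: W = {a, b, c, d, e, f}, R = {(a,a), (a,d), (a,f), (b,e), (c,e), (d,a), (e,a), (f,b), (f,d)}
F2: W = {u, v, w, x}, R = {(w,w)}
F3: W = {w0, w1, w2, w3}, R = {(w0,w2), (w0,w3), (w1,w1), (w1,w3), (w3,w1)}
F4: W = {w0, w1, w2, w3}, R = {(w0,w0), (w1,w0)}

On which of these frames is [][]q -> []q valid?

Frame correspondent (Sahlqvist): forall x forall y (Rxy -> exists z (Rxz & Rzy)) — i.e. density.
F1: fails — Rfd but no z with Rfz and Rzd.
F2: satisfies the condition.
F3: fails — Rw0w2 but no z with Rw0z and Rzw2.
F4: satisfies the condition.

F2, F4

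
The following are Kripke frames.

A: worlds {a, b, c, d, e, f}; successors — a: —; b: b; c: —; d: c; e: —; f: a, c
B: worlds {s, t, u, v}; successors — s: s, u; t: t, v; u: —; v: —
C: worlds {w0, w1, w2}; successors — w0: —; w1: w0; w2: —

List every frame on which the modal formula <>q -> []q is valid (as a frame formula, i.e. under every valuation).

This is the axiom for partial functionality; its first-order frame correspondent is forall x forall y forall z (Rxy & Rxz -> y = z).
A: fails — f sees both a and c.
B: fails — s sees both s and u.
C: holds.

C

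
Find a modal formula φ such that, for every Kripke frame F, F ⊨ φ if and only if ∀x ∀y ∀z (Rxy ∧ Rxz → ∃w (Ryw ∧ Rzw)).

◇□p → □◇p

The condition is convergence. The .2 schema ◇□p → □◇p defines it.
Suppose ◇□p→□◇p is valid. Take Rxy, Rxz and set V(p)={w : Ryw}. Then □p at y so ◇□p at x, so □◇p at x, so ◇p at z, giving w with Rzw and Ryw.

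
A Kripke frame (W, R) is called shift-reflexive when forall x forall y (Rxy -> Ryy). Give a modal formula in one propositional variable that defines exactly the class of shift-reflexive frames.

□(□ψ → ψ)

A defining formula is □(□ψ → ψ) (the T□ axiom).
Suppose □(□ψ→ψ) is valid. Take Rxy and set V(ψ)={w : Ryw}. Then at y, □ψ holds; since □(□ψ→ψ) at x, □ψ→ψ at y, so ψ at y, i.e. Ryy.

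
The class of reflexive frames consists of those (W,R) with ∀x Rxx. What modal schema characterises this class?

A defining formula is □r → r (the T axiom).

□r → r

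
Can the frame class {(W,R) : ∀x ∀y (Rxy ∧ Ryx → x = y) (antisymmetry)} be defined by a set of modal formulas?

No

Modal frame validity is preserved under surjective bounded morphisms.
The 4-cycle (worlds a,b,c,d with a→b→c→d→a) is antisymmetric. Sending even-indexed worlds to a and odd-indexed worlds to b is a surjective bounded morphism onto the two-world frame with a↔b, which is not antisymmetric.
Hence antisymmetry is not modally definable.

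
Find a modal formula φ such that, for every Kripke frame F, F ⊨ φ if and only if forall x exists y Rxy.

The condition is seriality. The D schema □ψ → ◇ψ defines it.
Suppose □ψ→◇ψ is valid. At any x set V(ψ)=W. Then □ψ at x, so ◇ψ at x, so x has a successor.

□ψ → ◇ψ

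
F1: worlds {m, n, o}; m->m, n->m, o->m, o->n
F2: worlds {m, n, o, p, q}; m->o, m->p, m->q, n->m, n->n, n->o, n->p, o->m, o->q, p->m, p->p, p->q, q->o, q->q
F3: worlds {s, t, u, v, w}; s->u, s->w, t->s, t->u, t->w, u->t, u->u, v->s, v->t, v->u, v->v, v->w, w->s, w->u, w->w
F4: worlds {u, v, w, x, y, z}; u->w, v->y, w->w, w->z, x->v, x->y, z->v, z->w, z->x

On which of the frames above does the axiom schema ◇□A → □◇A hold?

This is the axiom for convergence; its first-order frame correspondent is ∀x ∀y ∀z (Rxy ∧ Rxz → ∃w (Ryw ∧ Rzw)).
F1: ✓.
F2: ✓.
F3: ✓.
F4: fails — Rvy and Rvy but y and y have no common successor.
Valid on: F1, F2, F3.

F1, F2, F3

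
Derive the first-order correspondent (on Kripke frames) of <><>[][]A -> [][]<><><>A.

This is a Sahlqvist (Geach-type) schema ◇^2□^2A → □^2◇^3A.
Minimal-valuation argument: fix x; take any y with xR^2y and any z with xR^2z. Set V(A) to the set of worlds R-reachable from y in exactly 2 steps. Then □^2A holds at y, so the antecedent holds at x; validity forces ◇^3A at z, giving a w with zR^3w and yR^2w.
First-order correspondent: forall x forall y forall z ((x R^2 y & x R^2 z) -> exists w (y R^2 w & z R^3 w)).

forall x forall y forall z ((x R^2 y & x R^2 z) -> exists w (y R^2 w & z R^3 w))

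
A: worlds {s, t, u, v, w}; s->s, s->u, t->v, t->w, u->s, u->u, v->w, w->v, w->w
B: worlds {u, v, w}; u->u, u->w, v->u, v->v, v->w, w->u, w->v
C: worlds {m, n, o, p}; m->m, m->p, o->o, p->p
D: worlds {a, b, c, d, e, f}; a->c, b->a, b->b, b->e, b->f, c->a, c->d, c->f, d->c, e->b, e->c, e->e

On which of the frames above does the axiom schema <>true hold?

This is the axiom for seriality; its first-order frame correspondent is forall x exists y Rxy.
A: holds.
B: holds.
C: fails — world n has no successor.
D: fails — world f has no successor.
Valid on: A, B.

A, B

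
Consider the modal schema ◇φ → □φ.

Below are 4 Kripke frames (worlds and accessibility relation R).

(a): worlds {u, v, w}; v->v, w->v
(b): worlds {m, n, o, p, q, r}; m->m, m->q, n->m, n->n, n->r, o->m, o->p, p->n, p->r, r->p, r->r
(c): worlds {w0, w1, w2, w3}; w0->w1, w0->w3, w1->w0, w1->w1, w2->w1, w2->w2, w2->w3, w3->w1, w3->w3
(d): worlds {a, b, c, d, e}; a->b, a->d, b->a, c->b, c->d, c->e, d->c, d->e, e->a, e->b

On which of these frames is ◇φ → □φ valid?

Frame correspondent (Sahlqvist): ∀x ∀y ∀z (Rxy ∧ Rxz → y = z) — i.e. partial functionality.
(a): holds.
(b): fails — m sees both m and q.
(c): fails — w0 sees both w1 and w3.
(d): fails — a sees both b and d.
Valid on: (a).

(a)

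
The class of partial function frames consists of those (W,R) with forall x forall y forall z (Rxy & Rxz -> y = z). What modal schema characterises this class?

◇q → □q

A defining formula is ◇q → □q (the CD axiom).
Suppose ◇q→□q is valid. Take Rxy, Rxz and set V(q)={y}. Then ◇q at x, so □q at x, so q at z, i.e. z=y.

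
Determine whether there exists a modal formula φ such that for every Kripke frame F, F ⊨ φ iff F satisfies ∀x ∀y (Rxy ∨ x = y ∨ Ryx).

Modal frame validity is preserved under disjoint unions.
Take 3 disjoint single-world reflexive frames: each is trivially connected, but their disjoint union has 3 worlds with no edge between distinct components, so it is not connected.
Hence connectedness of R is not modally definable.

Not definable by any modal formula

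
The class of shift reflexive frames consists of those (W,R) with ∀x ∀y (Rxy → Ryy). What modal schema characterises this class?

□(□s → s)

A defining formula is □(□s → s) (the T□ axiom).
Suppose □(□s→s) is valid. Take Rxy and set V(s)={w : Ryw}. Then at y, □s holds; since □(□s→s) at x, □s→s at y, so s at y, i.e. Ryy.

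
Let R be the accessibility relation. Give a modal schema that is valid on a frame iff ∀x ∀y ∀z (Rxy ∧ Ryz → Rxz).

□r → □□r

This is transitivity; the standard corresponding axiom is 4: □r → □□r.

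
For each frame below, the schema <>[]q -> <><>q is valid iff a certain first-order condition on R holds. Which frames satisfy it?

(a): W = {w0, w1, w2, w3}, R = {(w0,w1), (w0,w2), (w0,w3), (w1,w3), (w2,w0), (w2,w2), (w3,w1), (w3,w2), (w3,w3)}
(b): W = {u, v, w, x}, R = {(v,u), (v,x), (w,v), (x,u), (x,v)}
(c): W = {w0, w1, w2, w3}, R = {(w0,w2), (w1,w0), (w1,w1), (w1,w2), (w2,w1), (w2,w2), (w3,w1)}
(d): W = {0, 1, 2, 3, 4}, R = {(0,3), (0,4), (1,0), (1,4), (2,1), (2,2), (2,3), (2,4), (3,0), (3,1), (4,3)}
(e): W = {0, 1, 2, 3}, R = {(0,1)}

Frame correspondent (Sahlqvist): forall x forall y (xRy -> exists w (yRw & x R^2 w)) — i.e. a generalized confluence (Geach) condition.
(a): condition met.
(b): fails — vRu but no t with uRt and vR²t.
(c): condition met.
(d): condition met.
(e): fails — 0R1 but no w with 1Rw and 0R²w.

(a), (c), (d)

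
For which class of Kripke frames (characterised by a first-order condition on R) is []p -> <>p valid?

Suppose □p→◇p is valid. At any x set V(p)=W. Then □p at x, so ◇p at x, so x has a successor.

seriality: forall x exists y Rxy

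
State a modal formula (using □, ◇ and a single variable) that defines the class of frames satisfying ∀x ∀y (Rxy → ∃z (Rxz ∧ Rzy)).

The condition is density. The C4 schema □□s → □s defines it.
Suppose □□s→□s is valid. Take Rxy and set V(s)={w : xR²w}. Then □□s at x, so □s at x, so s at y, i.e. ∃z(Rxz∧Rzy).

□□s → □s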